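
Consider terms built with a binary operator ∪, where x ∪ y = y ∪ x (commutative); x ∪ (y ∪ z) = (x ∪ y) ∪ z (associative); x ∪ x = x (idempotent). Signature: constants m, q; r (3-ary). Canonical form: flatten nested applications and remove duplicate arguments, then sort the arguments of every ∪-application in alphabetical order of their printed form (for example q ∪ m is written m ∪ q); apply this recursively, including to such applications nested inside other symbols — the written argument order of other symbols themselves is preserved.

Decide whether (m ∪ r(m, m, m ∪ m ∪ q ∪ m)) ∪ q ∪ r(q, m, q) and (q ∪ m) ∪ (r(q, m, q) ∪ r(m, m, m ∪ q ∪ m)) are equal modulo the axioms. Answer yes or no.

Answer: yes — both canonical forms are m ∪ q ∪ r(m, m, m ∪ q) ∪ r(q, m, q)

Derivation:
Left:  (m ∪ r(m, m, m ∪ m ∪ q ∪ m)) ∪ q ∪ r(q, m, q)
  Un-nest:  m ∪ r(m, m, m ∪ m ∪ q ∪ m) ∪ q ∪ r(q, m, q)
  Simplify inside:  r(m, m, m ∪ m ∪ q ∪ m)  →  r(m, m, m ∪ q)
  Sort arguments:  m ∪ q ∪ r(m, m, m ∪ q) ∪ r(q, m, q)
Right:  (q ∪ m) ∪ (r(q, m, q) ∪ r(m, m, m ∪ q ∪ m))
  Flatten:  q ∪ m ∪ r(q, m, q) ∪ r(m, m, m ∪ q ∪ m)
  Canonicalize subterm:  r(m, m, m ∪ q ∪ m)  →  r(m, m, m ∪ q)
  Sort arguments:  m ∪ q ∪ r(m, m, m ∪ q) ∪ r(q, m, q)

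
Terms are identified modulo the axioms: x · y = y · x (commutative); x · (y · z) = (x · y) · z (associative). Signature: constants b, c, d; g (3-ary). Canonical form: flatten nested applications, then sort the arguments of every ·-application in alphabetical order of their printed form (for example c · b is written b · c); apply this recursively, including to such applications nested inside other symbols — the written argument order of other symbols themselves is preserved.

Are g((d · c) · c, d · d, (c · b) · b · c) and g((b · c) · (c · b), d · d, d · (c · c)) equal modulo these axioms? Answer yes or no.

Answer: no — g(c · c · d, d · d, b · b · c · c) vs g(b · b · c · c, d · d, c · c · d)

Derivation:
Left:  g((d · c) · c, d · d, (c · b) · b · c)
  Focus inside:  (c · b) · b · c
  Un-nest:  c · b · b · c
  Order the arguments:  b · b · c · c
  Rebuild:  g(c · c · d, d · d, b · b · c · c)
Right:  g((b · c) · (c · b), d · d, d · (c · c))
  Focus inside:  (b · c) · (c · b)
  Flatten:  b · c · c · b
  Order the arguments:  b · b · c · c
  Rebuild:  g(b · b · c · c, d · d, c · c · d)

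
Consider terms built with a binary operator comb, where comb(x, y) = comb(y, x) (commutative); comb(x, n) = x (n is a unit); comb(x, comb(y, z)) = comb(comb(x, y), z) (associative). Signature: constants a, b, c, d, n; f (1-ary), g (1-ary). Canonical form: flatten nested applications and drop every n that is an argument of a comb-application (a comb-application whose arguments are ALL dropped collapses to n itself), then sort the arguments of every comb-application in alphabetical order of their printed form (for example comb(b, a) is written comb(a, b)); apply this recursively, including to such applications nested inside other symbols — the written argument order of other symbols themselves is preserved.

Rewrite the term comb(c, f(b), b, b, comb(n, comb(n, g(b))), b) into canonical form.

Flatten:  comb(c, f(b), b, b, n, n, g(b), b)
Units out:  drop n (×2)
Order the arguments:  comb(b, b, b, c, f(b), g(b))

Answer: comb(b, b, b, c, f(b), g(b))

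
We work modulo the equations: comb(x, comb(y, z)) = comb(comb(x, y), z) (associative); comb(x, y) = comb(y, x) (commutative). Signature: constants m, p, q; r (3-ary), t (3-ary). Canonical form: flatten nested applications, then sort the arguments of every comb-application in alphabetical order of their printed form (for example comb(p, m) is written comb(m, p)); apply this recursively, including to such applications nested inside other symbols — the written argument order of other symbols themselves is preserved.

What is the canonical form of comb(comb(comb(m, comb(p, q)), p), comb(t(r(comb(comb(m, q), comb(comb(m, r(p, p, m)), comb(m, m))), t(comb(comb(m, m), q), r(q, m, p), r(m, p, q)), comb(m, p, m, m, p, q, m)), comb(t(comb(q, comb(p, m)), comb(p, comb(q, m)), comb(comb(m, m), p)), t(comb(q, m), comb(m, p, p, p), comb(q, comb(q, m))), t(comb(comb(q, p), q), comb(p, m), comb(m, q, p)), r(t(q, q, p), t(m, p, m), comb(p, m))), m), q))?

Answer: comb(m, p, p, q, q, t(r(comb(m, m, m, m, q, r(p, p, m)), t(comb(m, m, q), r(q, m, p), r(m, p, q)), comb(m, m, m, m, p, p, q)), comb(r(t(q, q, p), t(m, p, m), comb(m, p)), t(comb(m, p, q), comb(m, p, q), comb(m, m, p)), t(comb(m, q), comb(m, p, p, p), comb(m, q, q)), t(comb(p, q, q), comb(m, p), comb(m, p, q))), m))

Derivation:
Merge nested applications:  comb(m, p, q, p, t(r(comb(comb(m, q), comb(comb(m, r(p, p, m)), comb(m, m))), t(comb(comb(m, m), q), r(q, m, p), r(m, p, q)), comb(m, p, m, m, p, q, m)), comb(t(comb(q, comb(p, m)), comb(p, comb(q, m)), comb(comb(m, m), p)), t(comb(q, m), comb(m, p, p, p), comb(q, comb(q, m))), t(comb(comb(q, p), q), comb(p, m), comb(m, q, p)), r(t(q, q, p), t(m, p, m), comb(p, m))), m), q)
Inside:  t(r(comb(comb(m, q), comb(comb(m, r(p, p, m)), comb(m, m))), t(comb(comb(m, m), q), r(q, m, p), r(m, p, q)), comb(m, p, m, m, p, q, m)), comb(t(comb(q, comb(p, m)), comb(p, comb(q, m)), comb(comb(m, m), p)), t(comb(q, m), comb(m, p, p, p), comb(q, comb(q, m))), t(comb(comb(q, p), q), comb(p, m), comb(m, q, p)), r(t(q, q, p), t(m, p, m), comb(p, m))), m)  →  t(r(comb(m, m, m, m, q, r(p, p, m)), t(comb(m, m, q), r(q, m, p), r(m, p, q)), comb(m, m, m, m, p, p, q)), comb(r(t(q, q, p), t(m, p, m), comb(m, p)), t(comb(m, p, q), comb(m, p, q), comb(m, m, p)), t(comb(m, q), comb(m, p, p, p), comb(m, q, q)), t(comb(p, q, q), comb(m, p), comb(m, p, q))), m)
Order the arguments:  comb(m, p, p, q, q, t(r(comb(m, m, m, m, q, r(p, p, m)), t(comb(m, m, q), r(q, m, p), r(m, p, q)), comb(m, m, m, m, p, p, q)), comb(r(t(q, q, p), t(m, p, m), comb(m, p)), t(comb(m, p, q), comb(m, p, q), comb(m, m, p)), t(comb(m, q), comb(m, p, p, p), comb(m, q, q)), t(comb(p, q, q), comb(m, p), comb(m, p, q))), m))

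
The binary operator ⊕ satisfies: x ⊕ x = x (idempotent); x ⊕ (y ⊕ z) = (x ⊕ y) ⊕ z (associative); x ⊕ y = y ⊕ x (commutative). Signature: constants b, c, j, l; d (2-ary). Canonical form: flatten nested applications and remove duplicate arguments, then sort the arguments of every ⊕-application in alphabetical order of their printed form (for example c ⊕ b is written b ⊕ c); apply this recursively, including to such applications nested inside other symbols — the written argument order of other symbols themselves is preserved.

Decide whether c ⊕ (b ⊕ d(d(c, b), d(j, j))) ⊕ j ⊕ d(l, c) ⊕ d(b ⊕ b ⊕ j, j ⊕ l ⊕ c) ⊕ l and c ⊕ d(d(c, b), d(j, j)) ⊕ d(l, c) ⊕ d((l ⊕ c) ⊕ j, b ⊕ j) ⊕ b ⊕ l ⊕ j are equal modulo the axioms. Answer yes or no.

Answer: no — b ⊕ c ⊕ d(b ⊕ j, c ⊕ j ⊕ l) ⊕ d(d(c, b), d(j, j)) ⊕ d(l, c) ⊕ j ⊕ l vs b ⊕ c ⊕ d(c ⊕ j ⊕ l, b ⊕ j) ⊕ d(d(c, b), d(j, j)) ⊕ d(l, c) ⊕ j ⊕ l

Derivation:
Left:  c ⊕ (b ⊕ d(d(c, b), d(j, j))) ⊕ j ⊕ d(l, c) ⊕ d(b ⊕ b ⊕ j, j ⊕ l ⊕ c) ⊕ l
  Merge nested applications:  c ⊕ b ⊕ d(d(c, b), d(j, j)) ⊕ j ⊕ d(l, c) ⊕ d(b ⊕ b ⊕ j, j ⊕ l ⊕ c) ⊕ l
  Simplify inside:  d(b ⊕ b ⊕ j, j ⊕ l ⊕ c)  →  d(b ⊕ j, c ⊕ j ⊕ l)
  Sort:  b ⊕ c ⊕ d(b ⊕ j, c ⊕ j ⊕ l) ⊕ d(d(c, b), d(j, j)) ⊕ d(l, c) ⊕ j ⊕ l
Right:  c ⊕ d(d(c, b), d(j, j)) ⊕ d(l, c) ⊕ d((l ⊕ c) ⊕ j, b ⊕ j) ⊕ b ⊕ l ⊕ j
  Simplify inside:  d((l ⊕ c) ⊕ j, b ⊕ j)  →  d(c ⊕ j ⊕ l, b ⊕ j)
  Order the arguments:  b ⊕ c ⊕ d(c ⊕ j ⊕ l, b ⊕ j) ⊕ d(d(c, b), d(j, j)) ⊕ d(l, c) ⊕ j ⊕ l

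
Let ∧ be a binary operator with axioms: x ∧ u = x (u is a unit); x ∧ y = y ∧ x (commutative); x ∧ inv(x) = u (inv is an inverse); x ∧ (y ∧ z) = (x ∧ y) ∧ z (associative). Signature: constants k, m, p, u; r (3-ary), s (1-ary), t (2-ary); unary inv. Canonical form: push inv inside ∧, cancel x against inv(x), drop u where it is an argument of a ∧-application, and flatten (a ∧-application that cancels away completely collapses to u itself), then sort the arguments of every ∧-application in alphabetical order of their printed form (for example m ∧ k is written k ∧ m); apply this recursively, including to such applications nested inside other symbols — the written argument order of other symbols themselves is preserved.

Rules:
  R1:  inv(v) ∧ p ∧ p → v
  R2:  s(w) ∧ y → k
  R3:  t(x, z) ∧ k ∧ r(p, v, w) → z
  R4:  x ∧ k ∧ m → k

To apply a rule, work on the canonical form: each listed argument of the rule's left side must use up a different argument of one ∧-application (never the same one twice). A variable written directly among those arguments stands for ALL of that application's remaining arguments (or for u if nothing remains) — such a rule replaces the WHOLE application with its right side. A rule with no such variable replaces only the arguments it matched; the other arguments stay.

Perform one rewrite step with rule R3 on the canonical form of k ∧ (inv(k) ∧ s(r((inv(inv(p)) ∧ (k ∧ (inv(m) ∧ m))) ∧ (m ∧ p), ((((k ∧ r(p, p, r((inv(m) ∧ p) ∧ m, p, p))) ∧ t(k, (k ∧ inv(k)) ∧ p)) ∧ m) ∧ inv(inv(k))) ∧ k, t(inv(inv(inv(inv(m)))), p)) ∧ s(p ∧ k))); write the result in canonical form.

Answer: s(r(k ∧ m ∧ p ∧ p, k ∧ k ∧ m ∧ p, t(m, p)) ∧ s(k ∧ p))

Derivation:
Canonical form:  s(r(k ∧ m ∧ p ∧ p, k ∧ k ∧ k ∧ m ∧ r(p, p, r(p, p, p)) ∧ t(k, p), t(m, p)) ∧ s(k ∧ p))
Apply R3:  consuming k, r(p, p, r(p, p, p)), t(k, p);  v := p, w := r(p, p, p), x := k, z := p
Result:  s(r(k ∧ m ∧ p ∧ p, k ∧ k ∧ m ∧ p, t(m, p)) ∧ s(k ∧ p))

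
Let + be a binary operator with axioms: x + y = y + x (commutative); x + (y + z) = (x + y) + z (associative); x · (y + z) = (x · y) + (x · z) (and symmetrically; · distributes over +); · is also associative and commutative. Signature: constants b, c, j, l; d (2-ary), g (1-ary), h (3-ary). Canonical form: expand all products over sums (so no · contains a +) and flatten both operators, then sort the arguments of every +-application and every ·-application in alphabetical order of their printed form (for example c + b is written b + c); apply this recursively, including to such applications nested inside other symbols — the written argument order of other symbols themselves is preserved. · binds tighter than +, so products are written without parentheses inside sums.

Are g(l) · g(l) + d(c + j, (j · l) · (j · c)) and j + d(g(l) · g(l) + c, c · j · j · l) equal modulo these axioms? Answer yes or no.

Left:  g(l) · g(l) + d(c + j, (j · l) · (j · c))
  Merge nested applications:  g(l) · g(l) + d(c + j, c · j · j · l)
  Order the arguments:  d(c + j, c · j · j · l) + g(l) · g(l)
Right:  j + d(g(l) · g(l) + c, c · j · j · l)
  Merge nested applications:  j + d(c + g(l) · g(l), c · j · j · l)
  Sort:  d(c + g(l) · g(l), c · j · j · l) + j

Answer: no — d(c + j, c · j · j · l) + g(l) · g(l) vs d(c + g(l) · g(l), c · j · j · l) + j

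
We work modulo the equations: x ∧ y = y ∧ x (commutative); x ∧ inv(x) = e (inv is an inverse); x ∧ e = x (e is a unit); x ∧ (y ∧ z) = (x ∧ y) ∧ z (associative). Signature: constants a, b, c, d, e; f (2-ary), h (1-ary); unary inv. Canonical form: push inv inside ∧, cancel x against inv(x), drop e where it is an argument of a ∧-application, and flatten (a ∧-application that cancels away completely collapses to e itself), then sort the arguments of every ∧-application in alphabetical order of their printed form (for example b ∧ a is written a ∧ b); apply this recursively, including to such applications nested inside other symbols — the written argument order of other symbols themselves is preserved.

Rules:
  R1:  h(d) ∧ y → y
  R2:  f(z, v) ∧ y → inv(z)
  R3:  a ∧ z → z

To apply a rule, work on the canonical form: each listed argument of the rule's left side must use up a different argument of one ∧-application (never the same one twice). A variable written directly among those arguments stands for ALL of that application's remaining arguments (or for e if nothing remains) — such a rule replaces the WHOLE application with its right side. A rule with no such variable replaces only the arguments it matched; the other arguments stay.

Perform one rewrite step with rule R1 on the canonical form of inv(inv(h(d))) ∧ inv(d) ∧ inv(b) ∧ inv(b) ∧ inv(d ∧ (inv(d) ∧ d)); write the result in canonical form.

Answer: inv(b) ∧ inv(b) ∧ inv(d) ∧ inv(d)

Derivation:
Canonical form:  h(d) ∧ inv(b) ∧ inv(b) ∧ inv(d) ∧ inv(d)
Apply R1:  consuming h(d);  y := inv(b) ∧ inv(b) ∧ inv(d) ∧ inv(d)
The variable takes the whole remainder — replace the entire application.
Result:  inv(b) ∧ inv(b) ∧ inv(d) ∧ inv(d)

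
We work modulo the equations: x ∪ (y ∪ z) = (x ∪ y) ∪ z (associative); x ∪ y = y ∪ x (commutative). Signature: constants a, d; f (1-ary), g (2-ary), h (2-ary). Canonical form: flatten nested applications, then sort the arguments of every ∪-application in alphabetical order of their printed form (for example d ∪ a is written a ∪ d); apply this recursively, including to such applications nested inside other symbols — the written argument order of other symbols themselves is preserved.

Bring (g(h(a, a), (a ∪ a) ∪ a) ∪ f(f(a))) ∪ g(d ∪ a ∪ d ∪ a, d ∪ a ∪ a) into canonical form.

Merge nested applications:  g(h(a, a), (a ∪ a) ∪ a) ∪ f(f(a)) ∪ g(d ∪ a ∪ d ∪ a, d ∪ a ∪ a)
Inside:  g(h(a, a), (a ∪ a) ∪ a)  →  g(h(a, a), a ∪ a ∪ a)
Inside:  g(d ∪ a ∪ d ∪ a, d ∪ a ∪ a)  →  g(a ∪ a ∪ d ∪ d, a ∪ a ∪ d)
Order the arguments:  f(f(a)) ∪ g(a ∪ a ∪ d ∪ d, a ∪ a ∪ d) ∪ g(h(a, a), a ∪ a ∪ a)

Answer: f(f(a)) ∪ g(a ∪ a ∪ d ∪ d, a ∪ a ∪ d) ∪ g(h(a, a), a ∪ a ∪ a)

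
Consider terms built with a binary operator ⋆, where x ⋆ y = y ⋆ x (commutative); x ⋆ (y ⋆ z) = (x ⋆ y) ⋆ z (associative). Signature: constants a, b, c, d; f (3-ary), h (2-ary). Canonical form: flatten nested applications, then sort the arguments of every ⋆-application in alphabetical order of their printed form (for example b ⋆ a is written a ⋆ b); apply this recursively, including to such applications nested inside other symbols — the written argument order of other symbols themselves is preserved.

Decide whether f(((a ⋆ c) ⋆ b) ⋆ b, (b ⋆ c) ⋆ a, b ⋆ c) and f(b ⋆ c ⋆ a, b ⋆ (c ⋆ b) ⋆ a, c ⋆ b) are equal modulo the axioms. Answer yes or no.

Left:  f(((a ⋆ c) ⋆ b) ⋆ b, (b ⋆ c) ⋆ a, b ⋆ c)
  Work inside:  ((a ⋆ c) ⋆ b) ⋆ b
  Flatten:  a ⋆ c ⋆ b ⋆ b
  Order the arguments:  a ⋆ b ⋆ b ⋆ c
  Reassemble:  f(a ⋆ b ⋆ b ⋆ c, a ⋆ b ⋆ c, b ⋆ c)
Right:  f(b ⋆ c ⋆ a, b ⋆ (c ⋆ b) ⋆ a, c ⋆ b)
  Work inside:  b ⋆ (c ⋆ b) ⋆ a
  Un-nest:  b ⋆ c ⋆ b ⋆ a
  Order the arguments:  a ⋆ b ⋆ b ⋆ c
  Rebuild:  f(a ⋆ b ⋆ c, a ⋆ b ⋆ b ⋆ c, b ⋆ c)

Answer: no — f(a ⋆ b ⋆ b ⋆ c, a ⋆ b ⋆ c, b ⋆ c) vs f(a ⋆ b ⋆ c, a ⋆ b ⋆ b ⋆ c, b ⋆ c)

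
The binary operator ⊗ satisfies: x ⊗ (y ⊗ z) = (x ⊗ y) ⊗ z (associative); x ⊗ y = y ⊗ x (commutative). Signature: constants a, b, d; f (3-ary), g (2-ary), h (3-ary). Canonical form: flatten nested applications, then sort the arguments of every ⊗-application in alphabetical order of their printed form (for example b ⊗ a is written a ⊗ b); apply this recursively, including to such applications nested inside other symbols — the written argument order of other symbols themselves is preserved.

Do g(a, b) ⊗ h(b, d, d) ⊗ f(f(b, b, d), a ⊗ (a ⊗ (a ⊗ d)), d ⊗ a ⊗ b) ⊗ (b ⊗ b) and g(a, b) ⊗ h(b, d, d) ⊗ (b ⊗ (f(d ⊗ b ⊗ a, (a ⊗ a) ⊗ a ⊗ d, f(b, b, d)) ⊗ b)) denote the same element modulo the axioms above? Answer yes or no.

Left:  g(a, b) ⊗ h(b, d, d) ⊗ f(f(b, b, d), a ⊗ (a ⊗ (a ⊗ d)), d ⊗ a ⊗ b) ⊗ (b ⊗ b)
  Flatten:  g(a, b) ⊗ h(b, d, d) ⊗ f(f(b, b, d), a ⊗ (a ⊗ (a ⊗ d)), d ⊗ a ⊗ b) ⊗ b ⊗ b
  Simplify inside:  f(f(b, b, d), a ⊗ (a ⊗ (a ⊗ d)), d ⊗ a ⊗ b)  →  f(f(b, b, d), a ⊗ a ⊗ a ⊗ d, a ⊗ b ⊗ d)
  Sort:  b ⊗ b ⊗ f(f(b, b, d), a ⊗ a ⊗ a ⊗ d, a ⊗ b ⊗ d) ⊗ g(a, b) ⊗ h(b, d, d)
Right:  g(a, b) ⊗ h(b, d, d) ⊗ (b ⊗ (f(d ⊗ b ⊗ a, (a ⊗ a) ⊗ a ⊗ d, f(b, b, d)) ⊗ b))
  Merge nested applications:  g(a, b) ⊗ h(b, d, d) ⊗ b ⊗ f(d ⊗ b ⊗ a, (a ⊗ a) ⊗ a ⊗ d, f(b, b, d)) ⊗ b
  Canonicalize subterm:  f(d ⊗ b ⊗ a, (a ⊗ a) ⊗ a ⊗ d, f(b, b, d))  →  f(a ⊗ b ⊗ d, a ⊗ a ⊗ a ⊗ d, f(b, b, d))
  Sort:  b ⊗ b ⊗ f(a ⊗ b ⊗ d, a ⊗ a ⊗ a ⊗ d, f(b, b, d)) ⊗ g(a, b) ⊗ h(b, d, d)

Answer: no — b ⊗ b ⊗ f(f(b, b, d), a ⊗ a ⊗ a ⊗ d, a ⊗ b ⊗ d) ⊗ g(a, b) ⊗ h(b, d, d) vs b ⊗ b ⊗ f(a ⊗ b ⊗ d, a ⊗ a ⊗ a ⊗ d, f(b, b, d)) ⊗ g(a, b) ⊗ h(b, d, d)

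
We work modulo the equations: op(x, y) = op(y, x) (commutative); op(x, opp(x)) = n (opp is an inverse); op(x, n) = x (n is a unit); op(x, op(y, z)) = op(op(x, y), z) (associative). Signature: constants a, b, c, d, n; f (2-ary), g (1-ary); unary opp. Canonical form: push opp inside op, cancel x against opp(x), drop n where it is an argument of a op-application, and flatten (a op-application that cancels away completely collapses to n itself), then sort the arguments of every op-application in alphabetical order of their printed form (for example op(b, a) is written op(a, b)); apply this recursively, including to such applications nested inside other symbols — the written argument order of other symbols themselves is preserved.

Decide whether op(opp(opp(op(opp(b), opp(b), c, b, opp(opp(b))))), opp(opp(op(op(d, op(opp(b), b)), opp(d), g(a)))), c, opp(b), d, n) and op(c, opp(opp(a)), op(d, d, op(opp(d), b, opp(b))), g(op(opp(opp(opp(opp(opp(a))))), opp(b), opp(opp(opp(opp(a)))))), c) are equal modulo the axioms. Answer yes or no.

Left:  op(opp(opp(op(opp(b), opp(b), c, b, opp(opp(b))))), opp(opp(op(op(d, op(opp(b), b)), opp(d), g(a)))), c, opp(b), d, n)
  Push opp inside:  distribute opp over op and collapse double opp
  Collect terms:  op(opp(b), c, c, d, g(a))
  Order the arguments:  op(c, c, d, g(a), opp(b))
Right:  op(c, opp(opp(a)), op(d, d, op(opp(d), b, opp(b))), g(op(opp(opp(opp(opp(opp(a))))), opp(b), opp(opp(opp(opp(a)))))), c)
  Push opp inside:  distribute opp over op and collapse double opp
  Inverses cancel:  b cancels
  Collect terms:  op(c, c, a, d, g(opp(b)))
  Order the arguments:  op(a, c, c, d, g(opp(b)))

Answer: no — op(c, c, d, g(a), opp(b)) vs op(a, c, c, d, g(opp(b)))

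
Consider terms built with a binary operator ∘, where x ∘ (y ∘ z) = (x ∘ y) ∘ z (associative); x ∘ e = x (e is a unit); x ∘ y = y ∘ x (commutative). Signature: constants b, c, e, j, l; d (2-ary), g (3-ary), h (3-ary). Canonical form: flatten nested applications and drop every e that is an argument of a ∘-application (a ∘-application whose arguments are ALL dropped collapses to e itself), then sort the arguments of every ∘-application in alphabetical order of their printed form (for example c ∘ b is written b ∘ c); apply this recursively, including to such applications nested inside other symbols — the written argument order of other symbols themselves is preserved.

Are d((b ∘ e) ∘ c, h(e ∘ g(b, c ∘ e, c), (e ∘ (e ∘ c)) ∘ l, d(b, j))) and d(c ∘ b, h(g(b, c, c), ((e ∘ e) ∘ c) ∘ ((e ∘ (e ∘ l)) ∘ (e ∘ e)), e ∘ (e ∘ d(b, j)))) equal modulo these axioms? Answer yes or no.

Left:  d((b ∘ e) ∘ c, h(e ∘ g(b, c ∘ e, c), (e ∘ (e ∘ c)) ∘ l, d(b, j)))
  Descend into:  e ∘ g(b, c ∘ e, c)
  Inside:  g(b, c ∘ e, c)  →  g(b, c, c)
  Units out:  drop e
  Sort:  g(b, c, c)
  Put back:  d(b ∘ c, h(g(b, c, c), c ∘ l, d(b, j)))
Right:  d(c ∘ b, h(g(b, c, c), ((e ∘ e) ∘ c) ∘ ((e ∘ (e ∘ l)) ∘ (e ∘ e)), e ∘ (e ∘ d(b, j))))
  Work inside:  ((e ∘ e) ∘ c) ∘ ((e ∘ (e ∘ l)) ∘ (e ∘ e))
  Flatten:  e ∘ e ∘ c ∘ e ∘ e ∘ l ∘ e ∘ e
  Unit:  drop e (×6)
  Sort arguments:  c ∘ l
  Rebuild:  d(b ∘ c, h(g(b, c, c), c ∘ l, d(b, j)))

Answer: yes — both canonical forms are d(b ∘ c, h(g(b, c, c), c ∘ l, d(b, j)))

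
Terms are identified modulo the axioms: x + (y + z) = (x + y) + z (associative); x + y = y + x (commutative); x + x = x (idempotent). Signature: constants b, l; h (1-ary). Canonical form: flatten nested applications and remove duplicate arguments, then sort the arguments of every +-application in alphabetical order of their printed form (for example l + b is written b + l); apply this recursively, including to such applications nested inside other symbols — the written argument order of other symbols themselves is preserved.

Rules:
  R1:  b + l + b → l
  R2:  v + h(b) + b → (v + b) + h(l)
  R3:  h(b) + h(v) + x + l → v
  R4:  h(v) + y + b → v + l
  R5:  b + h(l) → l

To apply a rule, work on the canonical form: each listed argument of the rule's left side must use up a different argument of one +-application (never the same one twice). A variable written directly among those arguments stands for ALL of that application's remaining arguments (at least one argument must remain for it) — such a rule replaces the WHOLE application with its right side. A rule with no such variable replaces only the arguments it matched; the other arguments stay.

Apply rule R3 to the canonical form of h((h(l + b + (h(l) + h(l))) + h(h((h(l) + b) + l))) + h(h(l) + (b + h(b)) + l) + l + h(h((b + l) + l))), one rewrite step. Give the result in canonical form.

Answer: h(h(b + h(l) + l) + h(h(b + h(l) + l)) + h(h(b + l)) + h(l) + l)

Derivation:
Canonical form:  h(h(b + h(b) + h(l) + l) + h(b + h(l) + l) + h(h(b + h(l) + l)) + h(h(b + l)) + l)
Match R3:  consume h(b), h(l), l;  v := l, x := b
Every leftover argument binds to the variable; the entire application is replaced.
Result:  h(h(b + h(l) + l) + h(h(b + h(l) + l)) + h(h(b + l)) + h(l) + l)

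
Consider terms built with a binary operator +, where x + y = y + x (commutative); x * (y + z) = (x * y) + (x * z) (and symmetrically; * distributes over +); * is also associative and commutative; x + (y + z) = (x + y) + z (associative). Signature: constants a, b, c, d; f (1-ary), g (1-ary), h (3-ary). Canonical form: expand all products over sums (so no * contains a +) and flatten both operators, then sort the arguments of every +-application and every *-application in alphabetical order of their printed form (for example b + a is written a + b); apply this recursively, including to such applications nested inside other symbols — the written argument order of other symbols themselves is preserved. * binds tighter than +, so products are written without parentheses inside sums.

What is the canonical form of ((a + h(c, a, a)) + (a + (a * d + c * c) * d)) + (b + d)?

Answer: a + a + a * d * d + b + c * c * d + d + h(c, a, a)

Derivation:
Expand products over sums:  a + h(c, a, a) + a + a * d * d + c * c * d + b + d
Sort arguments:  a + a + a * d * d + b + c * c * d + d + h(c, a, a)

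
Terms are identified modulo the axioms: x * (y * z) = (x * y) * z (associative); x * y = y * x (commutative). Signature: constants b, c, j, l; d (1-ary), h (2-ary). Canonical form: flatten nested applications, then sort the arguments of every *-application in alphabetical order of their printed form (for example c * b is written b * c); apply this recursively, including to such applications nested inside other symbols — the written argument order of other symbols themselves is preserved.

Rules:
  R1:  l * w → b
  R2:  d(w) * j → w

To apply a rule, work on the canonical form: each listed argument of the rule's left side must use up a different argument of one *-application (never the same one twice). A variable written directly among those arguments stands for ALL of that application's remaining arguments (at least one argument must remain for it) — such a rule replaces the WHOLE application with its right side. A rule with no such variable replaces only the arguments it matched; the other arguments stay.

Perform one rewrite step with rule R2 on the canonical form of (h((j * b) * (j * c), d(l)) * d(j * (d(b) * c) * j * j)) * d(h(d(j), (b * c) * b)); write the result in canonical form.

Answer: d(b * c * j * j) * d(h(d(j), b * b * c)) * h(b * c * j * j, d(l))

Derivation:
Canonical form:  d(c * d(b) * j * j * j) * d(h(d(j), b * b * c)) * h(b * c * j * j, d(l))
R2 matches:  uses d(b), j;  w := b
Giving:  d(b * c * j * j) * d(h(d(j), b * b * c)) * h(b * c * j * j, d(l))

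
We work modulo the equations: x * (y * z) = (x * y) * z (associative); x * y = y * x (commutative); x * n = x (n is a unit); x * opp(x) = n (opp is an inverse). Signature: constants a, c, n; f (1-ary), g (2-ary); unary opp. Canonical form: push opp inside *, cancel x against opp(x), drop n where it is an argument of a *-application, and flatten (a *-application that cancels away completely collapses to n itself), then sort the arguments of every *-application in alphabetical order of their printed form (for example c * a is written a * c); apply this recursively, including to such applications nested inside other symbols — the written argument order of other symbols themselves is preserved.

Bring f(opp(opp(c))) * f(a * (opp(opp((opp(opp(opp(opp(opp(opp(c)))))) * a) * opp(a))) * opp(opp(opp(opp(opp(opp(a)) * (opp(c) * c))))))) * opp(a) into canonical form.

Answer: f(a * a * c) * f(c) * opp(a)

Derivation:
Push opp inside:  distribute opp over * and collapse double opp
Combine occurrences:  f(c) * f(a * a * c) * opp(a)
Sort arguments:  f(a * a * c) * f(c) * opp(a)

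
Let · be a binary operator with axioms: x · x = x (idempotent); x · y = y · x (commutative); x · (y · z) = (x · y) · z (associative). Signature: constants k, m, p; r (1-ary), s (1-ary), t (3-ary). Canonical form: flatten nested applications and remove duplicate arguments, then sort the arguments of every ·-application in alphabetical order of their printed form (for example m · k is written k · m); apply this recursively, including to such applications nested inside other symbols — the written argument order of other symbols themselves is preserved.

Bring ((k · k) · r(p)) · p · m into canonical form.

Answer: k · m · p · r(p)

Derivation:
Merge nested applications:  k · k · r(p) · p · m
Deduplicate:  drop duplicate k
Sort:  k · m · p · r(p)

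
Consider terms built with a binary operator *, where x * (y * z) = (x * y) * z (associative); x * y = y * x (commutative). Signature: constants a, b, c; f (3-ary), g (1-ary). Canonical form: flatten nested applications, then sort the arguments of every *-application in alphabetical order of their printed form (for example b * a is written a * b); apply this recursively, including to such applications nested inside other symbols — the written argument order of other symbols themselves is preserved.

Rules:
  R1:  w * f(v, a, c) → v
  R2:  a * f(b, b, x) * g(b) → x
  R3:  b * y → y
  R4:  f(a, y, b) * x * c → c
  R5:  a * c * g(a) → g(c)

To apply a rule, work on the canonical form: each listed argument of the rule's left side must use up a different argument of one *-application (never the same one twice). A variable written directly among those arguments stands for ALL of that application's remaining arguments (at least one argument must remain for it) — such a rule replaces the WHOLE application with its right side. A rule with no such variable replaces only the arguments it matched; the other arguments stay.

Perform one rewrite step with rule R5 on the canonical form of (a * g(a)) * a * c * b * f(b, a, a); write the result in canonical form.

Canonical form:  a * a * b * c * f(b, a, a) * g(a)
Match R5:  consume a, c, g(a)
Giving:  a * b * f(b, a, a) * g(c)

Answer: a * b * f(b, a, a) * g(c)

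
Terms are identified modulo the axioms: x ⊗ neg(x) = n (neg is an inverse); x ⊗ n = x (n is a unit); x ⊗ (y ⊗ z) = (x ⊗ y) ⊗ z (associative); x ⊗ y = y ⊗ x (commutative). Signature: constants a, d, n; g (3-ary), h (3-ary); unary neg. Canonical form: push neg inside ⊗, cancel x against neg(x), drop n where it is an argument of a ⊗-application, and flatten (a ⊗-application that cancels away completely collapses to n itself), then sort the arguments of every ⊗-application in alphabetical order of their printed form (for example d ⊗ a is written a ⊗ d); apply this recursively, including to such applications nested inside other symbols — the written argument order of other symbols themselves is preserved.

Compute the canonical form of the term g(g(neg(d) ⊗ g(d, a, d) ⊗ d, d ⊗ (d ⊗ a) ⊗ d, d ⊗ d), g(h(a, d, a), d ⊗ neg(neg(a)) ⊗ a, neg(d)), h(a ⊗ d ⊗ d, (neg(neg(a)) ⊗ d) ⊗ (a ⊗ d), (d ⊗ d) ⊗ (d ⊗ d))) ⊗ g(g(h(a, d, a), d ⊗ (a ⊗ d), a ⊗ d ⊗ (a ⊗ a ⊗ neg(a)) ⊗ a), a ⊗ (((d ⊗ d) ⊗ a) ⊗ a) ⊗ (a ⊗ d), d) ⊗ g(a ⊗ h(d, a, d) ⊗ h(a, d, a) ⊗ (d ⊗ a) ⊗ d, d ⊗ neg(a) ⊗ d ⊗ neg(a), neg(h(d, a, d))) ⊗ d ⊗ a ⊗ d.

Answer: a ⊗ d ⊗ d ⊗ g(a ⊗ a ⊗ d ⊗ d ⊗ h(a, d, a) ⊗ h(d, a, d), d ⊗ d ⊗ neg(a) ⊗ neg(a), neg(h(d, a, d))) ⊗ g(g(g(d, a, d), a ⊗ d ⊗ d ⊗ d, d ⊗ d), g(h(a, d, a), a ⊗ a ⊗ d, neg(d)), h(a ⊗ d ⊗ d, a ⊗ a ⊗ d ⊗ d, d ⊗ d ⊗ d ⊗ d)) ⊗ g(g(h(a, d, a), a ⊗ d ⊗ d, a ⊗ a ⊗ a ⊗ d), a ⊗ a ⊗ a ⊗ a ⊗ d ⊗ d ⊗ d, d)

Derivation:
Push neg inside:  distribute neg over ⊗ and collapse double neg
Collect terms:  g(g(g(d, a, d), a ⊗ d ⊗ d ⊗ d, d ⊗ d), g(h(a, d, a), a ⊗ a ⊗ d, neg(d)), h(a ⊗ d ⊗ d, a ⊗ a ⊗ d ⊗ d, d ⊗ d ⊗ d ⊗ d)) ⊗ g(g(h(a, d, a), a ⊗ d ⊗ d, a ⊗ a ⊗ a ⊗ d), a ⊗ a ⊗ a ⊗ a ⊗ d ⊗ d ⊗ d, d) ⊗ g(a ⊗ a ⊗ d ⊗ d ⊗ h(a, d, a) ⊗ h(d, a, d), d ⊗ d ⊗ neg(a) ⊗ neg(a), neg(h(d, a, d))) ⊗ d ⊗ d ⊗ a
Sort arguments:  a ⊗ d ⊗ d ⊗ g(a ⊗ a ⊗ d ⊗ d ⊗ h(a, d, a) ⊗ h(d, a, d), d ⊗ d ⊗ neg(a) ⊗ neg(a), neg(h(d, a, d))) ⊗ g(g(g(d, a, d), a ⊗ d ⊗ d ⊗ d, d ⊗ d), g(h(a, d, a), a ⊗ a ⊗ d, neg(d)), h(a ⊗ d ⊗ d, a ⊗ a ⊗ d ⊗ d, d ⊗ d ⊗ d ⊗ d)) ⊗ g(g(h(a, d, a), a ⊗ d ⊗ d, a ⊗ a ⊗ a ⊗ d), a ⊗ a ⊗ a ⊗ a ⊗ d ⊗ d ⊗ d, d)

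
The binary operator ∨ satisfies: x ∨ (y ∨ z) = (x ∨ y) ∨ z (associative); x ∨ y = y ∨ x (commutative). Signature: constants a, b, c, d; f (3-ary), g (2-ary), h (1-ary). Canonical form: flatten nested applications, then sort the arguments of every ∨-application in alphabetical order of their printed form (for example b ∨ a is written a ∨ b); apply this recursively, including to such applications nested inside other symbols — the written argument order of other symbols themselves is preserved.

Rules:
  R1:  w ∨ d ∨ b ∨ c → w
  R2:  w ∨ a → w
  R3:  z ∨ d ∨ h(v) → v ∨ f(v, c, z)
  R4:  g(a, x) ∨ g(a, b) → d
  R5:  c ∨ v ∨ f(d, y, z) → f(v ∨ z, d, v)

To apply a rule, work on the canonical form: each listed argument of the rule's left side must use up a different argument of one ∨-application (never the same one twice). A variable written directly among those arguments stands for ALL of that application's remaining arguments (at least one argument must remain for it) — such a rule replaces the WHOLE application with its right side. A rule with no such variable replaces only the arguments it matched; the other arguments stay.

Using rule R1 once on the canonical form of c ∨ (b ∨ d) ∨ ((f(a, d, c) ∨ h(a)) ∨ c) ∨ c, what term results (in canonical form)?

Answer: c ∨ c ∨ f(a, d, c) ∨ h(a)

Derivation:
Canonical form:  b ∨ c ∨ c ∨ c ∨ d ∨ f(a, d, c) ∨ h(a)
Apply R1:  consuming b, c, d;  w := c ∨ c ∨ f(a, d, c) ∨ h(a)
The variable takes the whole remainder — replace the entire application.
New term:  c ∨ c ∨ f(a, d, c) ∨ h(a)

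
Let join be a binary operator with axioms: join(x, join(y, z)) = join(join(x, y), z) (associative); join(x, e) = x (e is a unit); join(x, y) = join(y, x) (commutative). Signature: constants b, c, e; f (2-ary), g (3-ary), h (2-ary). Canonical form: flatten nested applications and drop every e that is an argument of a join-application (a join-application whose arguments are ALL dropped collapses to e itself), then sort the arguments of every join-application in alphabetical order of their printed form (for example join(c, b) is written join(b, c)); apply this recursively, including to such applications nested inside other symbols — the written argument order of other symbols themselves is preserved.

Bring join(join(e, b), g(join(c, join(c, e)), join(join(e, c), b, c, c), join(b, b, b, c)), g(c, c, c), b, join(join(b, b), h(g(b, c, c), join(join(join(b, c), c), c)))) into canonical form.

Flatten:  join(e, b, g(join(c, join(c, e)), join(join(e, c), b, c, c), join(b, b, b, c)), g(c, c, c), b, b, b, h(g(b, c, c), join(join(join(b, c), c), c)))
Simplify inside:  g(join(c, join(c, e)), join(join(e, c), b, c, c), join(b, b, b, c))  →  g(join(c, c), join(b, c, c, c), join(b, b, b, c))
Canonicalize subterm:  h(g(b, c, c), join(join(join(b, c), c), c))  →  h(g(b, c, c), join(b, c, c, c))
Drop the unit:  drop e
Sort arguments:  join(b, b, b, b, g(c, c, c), g(join(c, c), join(b, c, c, c), join(b, b, b, c)), h(g(b, c, c), join(b, c, c, c)))

Answer: join(b, b, b, b, g(c, c, c), g(join(c, c), join(b, c, c, c), join(b, b, b, c)), h(g(b, c, c), join(b, c, c, c)))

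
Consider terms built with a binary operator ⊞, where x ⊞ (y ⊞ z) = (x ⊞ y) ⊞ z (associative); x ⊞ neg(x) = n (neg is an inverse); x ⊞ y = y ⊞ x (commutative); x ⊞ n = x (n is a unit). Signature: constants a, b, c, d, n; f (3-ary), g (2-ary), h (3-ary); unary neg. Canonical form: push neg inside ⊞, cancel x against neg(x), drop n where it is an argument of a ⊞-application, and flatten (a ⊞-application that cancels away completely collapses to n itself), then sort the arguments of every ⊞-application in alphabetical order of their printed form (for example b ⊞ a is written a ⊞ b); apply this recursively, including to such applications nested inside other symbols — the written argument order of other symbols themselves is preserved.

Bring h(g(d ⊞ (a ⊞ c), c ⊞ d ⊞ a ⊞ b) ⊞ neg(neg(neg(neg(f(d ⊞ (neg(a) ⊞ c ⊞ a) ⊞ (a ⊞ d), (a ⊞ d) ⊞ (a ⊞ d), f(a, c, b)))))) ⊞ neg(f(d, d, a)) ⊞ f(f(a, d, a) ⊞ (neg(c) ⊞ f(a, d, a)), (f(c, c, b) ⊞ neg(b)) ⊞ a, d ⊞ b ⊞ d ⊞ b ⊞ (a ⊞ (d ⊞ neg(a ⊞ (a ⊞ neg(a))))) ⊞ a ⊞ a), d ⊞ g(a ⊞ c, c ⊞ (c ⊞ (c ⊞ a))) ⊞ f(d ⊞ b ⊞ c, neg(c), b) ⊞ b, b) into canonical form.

Answer: h(f(a ⊞ c ⊞ d ⊞ d, a ⊞ a ⊞ d ⊞ d, f(a, c, b)) ⊞ f(f(a, d, a) ⊞ f(a, d, a) ⊞ neg(c), a ⊞ f(c, c, b) ⊞ neg(b), a ⊞ a ⊞ b ⊞ b ⊞ d ⊞ d ⊞ d) ⊞ g(a ⊞ c ⊞ d, a ⊞ b ⊞ c ⊞ d) ⊞ neg(f(d, d, a)), b ⊞ d ⊞ f(b ⊞ c ⊞ d, neg(c), b) ⊞ g(a ⊞ c, a ⊞ c ⊞ c ⊞ c), b)

Derivation:
Focus inside:  g(d ⊞ (a ⊞ c), c ⊞ d ⊞ a ⊞ b) ⊞ neg(neg(neg(neg(f(d ⊞ (neg(a) ⊞ c ⊞ a) ⊞ (a ⊞ d), (a ⊞ d) ⊞ (a ⊞ d), f(a, c, b)))))) ⊞ neg(f(d, d, a)) ⊞ f(f(a, d, a) ⊞ (neg(c) ⊞ f(a, d, a)), (f(c, c, b) ⊞ neg(b)) ⊞ a, d ⊞ b ⊞ d ⊞ b ⊞ (a ⊞ (d ⊞ neg(a ⊞ (a ⊞ neg(a))))) ⊞ a ⊞ a)
Push neg inside:  distribute neg over ⊞ and collapse double neg
Combine occurrences:  g(a ⊞ c ⊞ d, a ⊞ b ⊞ c ⊞ d) ⊞ f(a ⊞ c ⊞ d ⊞ d, a ⊞ a ⊞ d ⊞ d, f(a, c, b)) ⊞ neg(f(d, d, a)) ⊞ f(f(a, d, a) ⊞ f(a, d, a) ⊞ neg(c), a ⊞ f(c, c, b) ⊞ neg(b), a ⊞ a ⊞ b ⊞ b ⊞ d ⊞ d ⊞ d)
Sort:  f(a ⊞ c ⊞ d ⊞ d, a ⊞ a ⊞ d ⊞ d, f(a, c, b)) ⊞ f(f(a, d, a) ⊞ f(a, d, a) ⊞ neg(c), a ⊞ f(c, c, b) ⊞ neg(b), a ⊞ a ⊞ b ⊞ b ⊞ d ⊞ d ⊞ d) ⊞ g(a ⊞ c ⊞ d, a ⊞ b ⊞ c ⊞ d) ⊞ neg(f(d, d, a))
Put back:  h(f(a ⊞ c ⊞ d ⊞ d, a ⊞ a ⊞ d ⊞ d, f(a, c, b)) ⊞ f(f(a, d, a) ⊞ f(a, d, a) ⊞ neg(c), a ⊞ f(c, c, b) ⊞ neg(b), a ⊞ a ⊞ b ⊞ b ⊞ d ⊞ d ⊞ d) ⊞ g(a ⊞ c ⊞ d, a ⊞ b ⊞ c ⊞ d) ⊞ neg(f(d, d, a)), b ⊞ d ⊞ f(b ⊞ c ⊞ d, neg(c), b) ⊞ g(a ⊞ c, a ⊞ c ⊞ c ⊞ c), b)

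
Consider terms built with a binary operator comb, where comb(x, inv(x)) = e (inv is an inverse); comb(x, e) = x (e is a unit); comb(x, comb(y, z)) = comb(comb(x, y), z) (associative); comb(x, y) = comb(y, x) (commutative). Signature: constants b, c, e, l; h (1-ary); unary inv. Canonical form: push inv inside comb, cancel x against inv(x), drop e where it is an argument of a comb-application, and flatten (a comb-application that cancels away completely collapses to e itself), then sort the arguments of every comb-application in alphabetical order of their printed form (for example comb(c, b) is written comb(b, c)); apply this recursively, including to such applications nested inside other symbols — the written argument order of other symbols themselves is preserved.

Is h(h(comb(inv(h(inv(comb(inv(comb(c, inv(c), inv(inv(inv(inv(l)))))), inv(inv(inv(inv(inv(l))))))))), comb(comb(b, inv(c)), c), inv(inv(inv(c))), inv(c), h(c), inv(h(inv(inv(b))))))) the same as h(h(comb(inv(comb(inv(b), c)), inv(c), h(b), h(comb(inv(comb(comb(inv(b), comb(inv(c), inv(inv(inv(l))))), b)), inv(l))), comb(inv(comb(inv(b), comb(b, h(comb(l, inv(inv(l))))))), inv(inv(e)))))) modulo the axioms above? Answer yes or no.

Left:  h(h(comb(inv(h(inv(comb(inv(comb(c, inv(c), inv(inv(inv(inv(l)))))), inv(inv(inv(inv(inv(l))))))))), comb(comb(b, inv(c)), c), inv(inv(inv(c))), inv(c), h(c), inv(h(inv(inv(b)))))))
  Focus inside:  comb(inv(h(inv(comb(inv(comb(c, inv(c), inv(inv(inv(inv(l)))))), inv(inv(inv(inv(inv(l))))))))), comb(comb(b, inv(c)), c), inv(inv(inv(c))), inv(c), h(c), inv(h(inv(inv(b)))))
  Push inv inside:  distribute inv over comb and collapse double inv
  Combine occurrences:  comb(inv(h(comb(l, l))), b, inv(c), inv(c), h(c), inv(h(b)))
  Order the arguments:  comb(b, h(c), inv(c), inv(c), inv(h(b)), inv(h(comb(l, l))))
  Reassemble:  h(h(comb(b, h(c), inv(c), inv(c), inv(h(b)), inv(h(comb(l, l))))))
Right:  h(h(comb(inv(comb(inv(b), c)), inv(c), h(b), h(comb(inv(comb(comb(inv(b), comb(inv(c), inv(inv(inv(l))))), b)), inv(l))), comb(inv(comb(inv(b), comb(b, h(comb(l, inv(inv(l))))))), inv(inv(e))))))
  Descend into:  comb(inv(comb(inv(b), c)), inv(c), h(b), h(comb(inv(comb(comb(inv(b), comb(inv(c), inv(inv(inv(l))))), b)), inv(l))), comb(inv(comb(inv(b), comb(b, h(comb(l, inv(inv(l))))))), inv(inv(e))))
  Push inv inside:  distribute inv over comb and collapse double inv
  Collect terms:  comb(b, inv(c), inv(c), h(b), h(c), inv(h(comb(l, l))))
  Sort arguments:  comb(b, h(b), h(c), inv(c), inv(c), inv(h(comb(l, l))))
  Reassemble:  h(h(comb(b, h(b), h(c), inv(c), inv(c), inv(h(comb(l, l))))))

Answer: no — h(h(comb(b, h(c), inv(c), inv(c), inv(h(b)), inv(h(comb(l, l)))))) vs h(h(comb(b, h(b), h(c), inv(c), inv(c), inv(h(comb(l, l))))))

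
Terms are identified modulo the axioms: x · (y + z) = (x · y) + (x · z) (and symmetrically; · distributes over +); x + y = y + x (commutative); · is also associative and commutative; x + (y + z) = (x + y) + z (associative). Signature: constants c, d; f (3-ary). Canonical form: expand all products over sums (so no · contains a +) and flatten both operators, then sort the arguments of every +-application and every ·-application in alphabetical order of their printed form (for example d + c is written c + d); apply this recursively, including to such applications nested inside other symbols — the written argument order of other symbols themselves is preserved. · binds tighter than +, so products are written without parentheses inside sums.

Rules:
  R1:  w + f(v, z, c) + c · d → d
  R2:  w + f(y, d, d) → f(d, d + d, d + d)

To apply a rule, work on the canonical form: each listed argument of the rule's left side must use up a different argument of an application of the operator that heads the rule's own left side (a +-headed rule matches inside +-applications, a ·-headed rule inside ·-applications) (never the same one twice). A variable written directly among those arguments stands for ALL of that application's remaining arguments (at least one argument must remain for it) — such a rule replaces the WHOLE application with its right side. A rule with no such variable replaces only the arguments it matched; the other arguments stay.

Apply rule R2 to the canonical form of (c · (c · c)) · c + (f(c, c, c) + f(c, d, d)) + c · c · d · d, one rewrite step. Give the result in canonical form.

Canonical form:  c · c · c · c + c · c · d · d + f(c, c, c) + f(c, d, d)
Match R2:  consume f(c, d, d);  w := c · c · c · c + c · c · d · d + f(c, c, c), y := c
The extension variable absorbs all remaining arguments, so the whole application is rewritten.
Result:  f(d, d + d, d + d)

Answer: f(d, d + d, d + d)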